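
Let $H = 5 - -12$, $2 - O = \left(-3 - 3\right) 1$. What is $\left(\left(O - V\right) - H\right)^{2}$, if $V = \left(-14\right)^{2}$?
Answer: $42025$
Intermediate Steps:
$O = 8$ ($O = 2 - \left(-3 - 3\right) 1 = 2 - \left(-6\right) 1 = 2 - -6 = 2 + 6 = 8$)
$V = 196$
$H = 17$ ($H = 5 + 12 = 17$)
$\left(\left(O - V\right) - H\right)^{2} = \left(\left(8 - 196\right) - 17\right)^{2} = \left(-188 - 17\right)^{2} = \left(-205\right)^{2} = 42025$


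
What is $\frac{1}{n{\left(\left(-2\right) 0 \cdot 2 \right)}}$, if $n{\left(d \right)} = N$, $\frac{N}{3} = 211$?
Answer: $\frac{1}{633} \approx 0.0015798$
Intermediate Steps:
$N = 633$ ($N = 3 \cdot 211 = 633$)
$n{\left(d \right)} = 633$
$\frac{1}{n{\left(\left(-2\right) 0 \cdot 2 \right)}} = \frac{1}{633}$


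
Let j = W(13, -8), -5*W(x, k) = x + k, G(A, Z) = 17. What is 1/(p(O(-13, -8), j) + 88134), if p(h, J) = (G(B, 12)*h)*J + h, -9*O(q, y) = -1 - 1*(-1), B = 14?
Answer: 1/88134 ≈ 1.1346e-5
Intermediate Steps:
W(x, k) = -k/5 - x/5 (W(x, k) = -(x + k)/5 = -(k + x)/5 = -k/5 - x/5)
O(q, y) = 0 (O(q, y) = -(-1 - 1*(-1))/9 = -(-1 + 1)/9 = -⅑*0 = 0)
j = -1 (j = -⅕*(-8) - ⅕*13 = 8/5 - 13/5 = -1)
p(h, J) = h + 17*J*h (p(h, J) = (17*h)*J + h = 17*J*h + h = h + 17*J*h)
1/(p(O(-13, -8), j) + 88134) = 1/(0*(1 + 17*(-1)) + 88134) = 1/(0*(1 - 17) + 88134) = 1/(0*(-16) + 88134) = 1/(0 + 88134) = 1/88134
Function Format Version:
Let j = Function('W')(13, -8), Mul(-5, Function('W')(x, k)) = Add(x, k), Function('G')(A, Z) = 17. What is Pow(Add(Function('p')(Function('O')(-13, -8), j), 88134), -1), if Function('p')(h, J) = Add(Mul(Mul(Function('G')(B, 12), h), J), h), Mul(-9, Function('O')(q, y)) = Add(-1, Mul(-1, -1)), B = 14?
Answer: Rational(1, 88134) ≈ 1.1346e-5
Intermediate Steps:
Function('W')(x, k) = Add(Mul(Rational(-1, 5), k), Mul(Rational(-1, 5), x)) (Function('W')(x, k) = Mul(Rational(-1, 5), Add(x, k)) = Mul(Rational(-1, 5), Add(k, x)) = Add(Mul(Rational(-1, 5), k), Mul(Rational(-1, 5), x)))
Function('O')(q, y) = 0 (Function('O')(q, y) = Mul(Rational(-1, 9), Add(-1, Mul(-1, -1))) = Mul(Rational(-1, 9), Add(-1, 1)) = Mul(Rational(-1, 9), 0) = 0)
j = -1 (j = Add(Mul(Rational(-1, 5), -8), Mul(Rational(-1, 5), 13)) = Add(Rational(8, 5), Rational(-13, 5)) = -1)
Function('p')(h, J) = Add(h, Mul(17, J, h)) (Function('p')(h, J) = Add(Mul(Mul(17, h), J), h) = Add(Mul(17, J, h), h) = Add(h, Mul(17, J, h)))
Pow(Add(Function('p')(Function('O')(-13, -8), j), 88134), -1) = Pow(Add(Mul(0, Add(1, Mul(17, -1))), 88134), -1) = Pow(Add(Mul(0, Add(1, -17)), 88134), -1) = Pow(Add(Mul(0, -16), 88134), -1) = Pow(Add(0, 88134), -1) = Pow(88134, -1) = Rational(1, 88134)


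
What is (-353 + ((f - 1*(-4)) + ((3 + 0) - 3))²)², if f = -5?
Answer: 123904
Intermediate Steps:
(-353 + ((f - 1*(-4)) + ((3 + 0) - 3))²)² = (-353 + ((-5 - 1*(-4)) + ((3 + 0) - 3))²)² = (-353 + ((-5 + 4) + (3 - 3))²)² = (-353 + (-1 + 0)²)² = (-353 + (-1)²)² = (-353 + 1)² = (-352)² = 123904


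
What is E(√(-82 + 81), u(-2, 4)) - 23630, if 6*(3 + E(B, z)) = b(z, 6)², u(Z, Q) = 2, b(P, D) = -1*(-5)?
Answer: -141773/6 ≈ -23629.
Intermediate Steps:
b(P, D) = 5
E(B, z) = 7/6 (E(B, z) = -3 + (⅙)*5² = -3 + (⅙)*25 = -3 + 25/6 = 7/6)
E(√(-82 + 81), u(-2, 4)) - 23630 = 7/6 - 23630 = -141773/6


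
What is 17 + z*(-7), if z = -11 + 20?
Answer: -46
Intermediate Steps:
z = 9
17 + z*(-7) = 17 + 9*(-7) = 17 - 63 = -46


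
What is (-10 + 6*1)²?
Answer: 16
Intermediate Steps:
(-10 + 6*1)² = (-10 + 6)² = (-4)² = 16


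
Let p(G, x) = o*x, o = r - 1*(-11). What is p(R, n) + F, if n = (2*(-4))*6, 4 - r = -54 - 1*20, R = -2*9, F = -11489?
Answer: -15761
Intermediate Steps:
R = -18
r = 78 (r = 4 - (-54 - 1*20) = 4 - (-54 - 20) = 4 - 1*(-74) = 4 + 74 = 78)
o = 89 (o = 78 - 1*(-11) = 78 + 11 = 89)
n = -48 (n = -8*6 = -48)
p(G, x) = 89*x
p(R, n) + F = 89*(-48) - 11489 = -4272 - 11489 = -15761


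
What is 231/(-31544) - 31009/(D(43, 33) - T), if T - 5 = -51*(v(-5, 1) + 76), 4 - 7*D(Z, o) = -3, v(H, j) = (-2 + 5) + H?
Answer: -489509383/59460440 ≈ -8.2325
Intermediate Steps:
v(H, j) = 3 + H
D(Z, o) = 1 (D(Z, o) = 4/7 - ⅐*(-3) = 4/7 + 3/7 = 1)
T = -3769 (T = 5 - 51*((3 - 5) + 76) = 5 - 51*(-2 + 76) = 5 - 51*74 = 5 - 3774 = -3769)
231/(-31544) - 31009/(D(43, 33) - T) = 231/(-31544) - 31009/(1 - 1*(-3769)) = 231*(-1/31544) - 31009/(1 + 3769) = -231/31544 - 31009/3770 = -489509383/59460440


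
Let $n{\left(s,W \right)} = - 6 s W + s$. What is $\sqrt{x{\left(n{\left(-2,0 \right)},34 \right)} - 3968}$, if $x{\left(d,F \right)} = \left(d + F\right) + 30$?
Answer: $3 i \sqrt{434} \approx 62.498 i$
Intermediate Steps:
$n{\left(s,W \right)} = s - 6 W s$ ($n{\left(s,W \right)} = - 6 W s + s = s - 6 W s$)
$x{\left(d,F \right)} = 30 + F + d$ ($x{\left(d,F \right)} = \left(F + d\right) + 30 = 30 + F + d$)
$\sqrt{x{\left(n{\left(-2,0 \right)},34 \right)} - 3968} = \sqrt{\left(30 + 34 - 2 \left(1 - 0\right)\right) - 3968} = \sqrt{\left(30 + 34 - 2 \left(1 + 0\right)\right) - 3968} = \sqrt{\left(30 + 34 - 2\right) - 3968} = \sqrt{62 - 3968} = \sqrt{-3906} = 3 i \sqrt{434}$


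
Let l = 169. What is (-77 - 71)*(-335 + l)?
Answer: 24568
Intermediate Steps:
(-77 - 71)*(-335 + l) = (-77 - 71)*(-335 + 169) = -148*(-166) = 24568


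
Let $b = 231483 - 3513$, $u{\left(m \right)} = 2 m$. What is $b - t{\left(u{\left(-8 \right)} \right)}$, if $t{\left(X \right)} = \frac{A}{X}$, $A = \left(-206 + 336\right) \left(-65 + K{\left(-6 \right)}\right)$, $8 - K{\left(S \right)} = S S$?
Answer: $\frac{1817715}{8} \approx 2.2721 \cdot 10^{5}$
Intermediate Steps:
$K{\left(S \right)} = 8 - S^{2}$ ($K{\left(S \right)} = 8 - S S = 8 - S^{2}$)
$A = -12090$ ($A = \left(-206 + 336\right) \left(-65 + \left(8 - \left(-6\right)^{2}\right)\right) = 130 \left(-65 + \left(8 - 36\right)\right) = 130 \left(-65 - 28\right) = 130 \left(-93\right) = -12090$)
$t{\left(X \right)} = - \frac{12090}{X}$
$b = 227970$
$b - t{\left(u{\left(-8 \right)} \right)} = 227970 - - \frac{12090}{2 \left(-8\right)} = 227970 - - \frac{12090}{-16} = 227970 - \left(-12090\right) \left(- \frac{1}{16}\right) = 227970 - \frac{6045}{8} = \frac{1817715}{8}$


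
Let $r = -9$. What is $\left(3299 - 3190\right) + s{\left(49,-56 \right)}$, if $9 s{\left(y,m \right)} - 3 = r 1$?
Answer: $\frac{325}{3} \approx 108.33$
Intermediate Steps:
$s{\left(y,m \right)} = - \frac{2}{3}$ ($s{\left(y,m \right)} = \frac{1}{3} + \frac{\left(-9\right) 1}{9} = \frac{1}{3} + \frac{1}{9} \left(-9\right) = \frac{1}{3} - 1 = - \frac{2}{3}$)
$\left(3299 - 3190\right) + s{\left(49,-56 \right)} = \left(3299 - 3190\right) - \frac{2}{3} = 109 - \frac{2}{3} = \frac{325}{3}$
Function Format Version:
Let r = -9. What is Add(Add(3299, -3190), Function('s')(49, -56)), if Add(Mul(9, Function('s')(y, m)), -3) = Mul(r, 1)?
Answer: Rational(325, 3) ≈ 108.33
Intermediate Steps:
Function('s')(y, m) = Rational(-2, 3) (Function('s')(y, m) = Add(Rational(1, 3), Mul(Rational(1, 9), Mul(-9, 1))) = Add(Rational(1, 3), Mul(Rational(1, 9), -9)) = Add(Rational(1, 3), -1) = Rational(-2, 3))
Add(Add(3299, -3190), Function('s')(49, -56)) = Add(Add(3299, -3190), Rational(-2, 3)) = Add(109, Rational(-2, 3)) = Rational(325, 3)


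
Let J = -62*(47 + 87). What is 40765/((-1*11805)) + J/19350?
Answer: -29562623/7614225 ≈ -3.8826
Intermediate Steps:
J = -8308 (J = -62*134 = -8308)
40765/((-1*11805)) + J/19350 = 40765/((-1*11805)) - 8308/19350 = 40765/(-11805) - 8308*1/19350 = 40765*(-1/11805) - 4154/9675 = -8153/2361 - 4154/9675 = -29562623/7614225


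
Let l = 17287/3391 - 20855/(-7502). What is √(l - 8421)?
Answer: I*√44996789098567006/2312662 ≈ 91.723*I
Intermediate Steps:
l = 200406379/25439282 (l = 17287*(1/3391) - 20855*(-1/7502) = 17287/3391 + 20855/7502 = 200406379/25439282 ≈ 7.8778)
√(l - 8421) = √(200406379/25439282 - 8421) = √(-214023787343/25439282) = I*√44996789098567006/2312662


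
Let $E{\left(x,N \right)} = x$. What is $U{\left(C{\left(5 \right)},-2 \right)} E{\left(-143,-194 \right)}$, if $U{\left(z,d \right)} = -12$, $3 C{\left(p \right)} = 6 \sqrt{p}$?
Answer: $1716$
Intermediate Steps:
$C{\left(p \right)} = 2 \sqrt{p}$ ($C{\left(p \right)} = \frac{6 \sqrt{p}}{3} = 2 \sqrt{p}$)
$U{\left(C{\left(5 \right)},-2 \right)} E{\left(-143,-194 \right)} = \left(-12\right) \left(-143\right) = 1716$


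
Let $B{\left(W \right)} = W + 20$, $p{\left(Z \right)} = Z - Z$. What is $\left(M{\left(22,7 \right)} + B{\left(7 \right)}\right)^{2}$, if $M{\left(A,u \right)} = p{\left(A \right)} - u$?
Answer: $400$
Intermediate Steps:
$p{\left(Z \right)} = 0$
$B{\left(W \right)} = 20 + W$
$M{\left(A,u \right)} = - u$ ($M{\left(A,u \right)} = 0 - u = - u$)
$\left(M{\left(22,7 \right)} + B{\left(7 \right)}\right)^{2} = \left(\left(-1\right) 7 + \left(20 + 7\right)\right)^{2} = \left(-7 + 27\right)^{2} = 20^{2} = 400$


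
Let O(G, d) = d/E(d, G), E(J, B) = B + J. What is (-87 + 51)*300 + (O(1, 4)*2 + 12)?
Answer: -53932/5 ≈ -10786.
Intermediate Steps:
O(G, d) = d/(G + d)
(-87 + 51)*300 + (O(1, 4)*2 + 12) = (-87 + 51)*300 + ((4/(1 + 4))*2 + 12) = -36*300 + ((4/5)*2 + 12) = -10800 + ((4*(⅕))*2 + 12) = -10800 + ((⅘)*2 + 12) = -10800 + (8/5 + 12) = -10800 + 68/5 = -53932/5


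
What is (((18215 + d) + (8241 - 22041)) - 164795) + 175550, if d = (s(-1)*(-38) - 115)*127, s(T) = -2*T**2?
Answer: 10217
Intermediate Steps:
d = -4953 (d = (-2*(-1)**2*(-38) - 115)*127 = (-2*1*(-38) - 115)*127 = (-2*(-38) - 115)*127 = (76 - 115)*127 = -39*127 = -4953)
(((18215 + d) + (8241 - 22041)) - 164795) + 175550 = (((18215 - 4953) + (8241 - 22041)) - 164795) + 175550 = ((13262 - 13800) - 164795) + 175550 = (-538 - 164795) + 175550 = -165333 + 175550 = 10217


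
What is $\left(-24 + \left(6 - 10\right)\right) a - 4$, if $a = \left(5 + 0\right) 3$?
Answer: $-424$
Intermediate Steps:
$a = 15$ ($a = 5 \cdot 3 = 15$)
$\left(-24 + \left(6 - 10\right)\right) a - 4 = \left(-24 + \left(6 - 10\right)\right) 15 - 4 = \left(-24 - 4\right) 15 - 4 = \left(-28\right) 15 - 4 = -420 - 4 = -424$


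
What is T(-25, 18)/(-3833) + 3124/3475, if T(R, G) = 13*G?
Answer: 11161142/13319675 ≈ 0.83794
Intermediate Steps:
T(-25, 18)/(-3833) + 3124/3475 = (13*18)/(-3833) + 3124/3475 = 234*(-1/3833) + 3124*(1/3475) = -234/3833 + 3124/3475 = 11161142/13319675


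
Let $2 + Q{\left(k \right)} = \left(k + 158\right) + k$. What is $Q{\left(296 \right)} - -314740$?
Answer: $315488$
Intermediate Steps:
$Q{\left(k \right)} = 156 + 2 k$ ($Q{\left(k \right)} = -2 + \left(\left(k + 158\right) + k\right) = -2 + \left(\left(158 + k\right) + k\right) = -2 + \left(158 + 2 k\right) = 156 + 2 k$)
$Q{\left(296 \right)} - -314740 = \left(156 + 2 \cdot 296\right) - -314740 = \left(156 + 592\right) + 314740 = 748 + 314740 = 315488$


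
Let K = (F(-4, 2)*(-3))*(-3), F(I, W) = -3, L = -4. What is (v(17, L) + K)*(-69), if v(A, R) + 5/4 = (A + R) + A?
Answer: -483/4 ≈ -120.75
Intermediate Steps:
v(A, R) = -5/4 + R + 2*A (v(A, R) = -5/4 + ((A + R) + A) = -5/4 + (R + 2*A) = -5/4 + R + 2*A)
K = -27 (K = -3*(-3)*(-3) = 9*(-3) = -27)
(v(17, L) + K)*(-69) = ((-5/4 - 4 + 2*17) - 27)*(-69) = ((-5/4 - 4 + 34) - 27)*(-69) = (115/4 - 27)*(-69) = (7/4)*(-69) = -483/4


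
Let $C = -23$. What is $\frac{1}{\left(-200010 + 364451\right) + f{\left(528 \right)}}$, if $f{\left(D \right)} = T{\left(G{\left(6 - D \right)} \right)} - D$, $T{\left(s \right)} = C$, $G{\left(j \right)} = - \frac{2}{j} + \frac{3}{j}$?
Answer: $\frac{1}{163890} \approx 6.1017 \cdot 10^{-6}$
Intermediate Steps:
$G{\left(j \right)} = \frac{1}{j}$
$T{\left(s \right)} = -23$
$f{\left(D \right)} = -23 - D$
$\frac{1}{\left(-200010 + 364451\right) + f{\left(528 \right)}} = \frac{1}{\left(-200010 + 364451\right) - 551} = \frac{1}{164441 - 551} = \frac{1}{163890}$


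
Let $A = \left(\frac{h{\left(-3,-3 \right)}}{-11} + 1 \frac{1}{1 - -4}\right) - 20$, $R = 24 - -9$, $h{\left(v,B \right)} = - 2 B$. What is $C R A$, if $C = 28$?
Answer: $- \frac{93996}{5} \approx -18799.0$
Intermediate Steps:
$R = 33$ ($R = 24 + 9 = 33$)
$A = - \frac{1119}{55}$ ($A = \left(\frac{\left(-2\right) \left(-3\right)}{-11} + 1 \frac{1}{1 - -4}\right) - 20 = \left(6 \left(- \frac{1}{11}\right) + 1 \frac{1}{1 + 4}\right) - 20 = \left(- \frac{6}{11} + 1 \cdot \frac{1}{5}\right) - 20 = \left(- \frac{6}{11} + \frac{1}{5}\right) - 20 = - \frac{19}{55} - 20 = - \frac{1119}{55} \approx -20.345$)
$C R A = 28 \cdot 33 \left(- \frac{1119}{55}\right) = 924 \left(- \frac{1119}{55}\right) = - \frac{93996}{5}$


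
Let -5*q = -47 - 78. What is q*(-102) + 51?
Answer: -2499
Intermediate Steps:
q = 25 (q = -(-47 - 78)/5 = -⅕*(-125) = 25)
q*(-102) + 51 = 25*(-102) + 51 = -2550 + 51 = -2499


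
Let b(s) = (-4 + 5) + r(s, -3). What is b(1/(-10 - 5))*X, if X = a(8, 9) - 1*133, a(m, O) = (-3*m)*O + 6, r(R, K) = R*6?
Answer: -1029/5 ≈ -205.80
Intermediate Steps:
r(R, K) = 6*R
a(m, O) = 6 - 3*O*m (a(m, O) = -3*O*m + 6 = 6 - 3*O*m)
b(s) = 1 + 6*s (b(s) = (-4 + 5) + 6*s = 1 + 6*s)
X = -343 (X = (6 - 3*9*8) - 1*133 = (6 - 216) - 133 = -210 - 133 = -343)
b(1/(-10 - 5))*X = (1 + 6/(-10 - 5))*(-343) = (1 + 6/(-15))*(-343) = (1 + 6*(-1/15))*(-343) = (1 - 2/5)*(-343) = (3/5)*(-343) = -1029/5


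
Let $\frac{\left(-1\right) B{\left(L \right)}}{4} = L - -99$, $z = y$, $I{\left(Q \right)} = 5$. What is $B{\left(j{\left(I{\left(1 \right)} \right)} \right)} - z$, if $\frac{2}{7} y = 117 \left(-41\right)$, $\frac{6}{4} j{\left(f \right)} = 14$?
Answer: $\frac{98137}{6} \approx 16356.0$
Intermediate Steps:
$j{\left(f \right)} = \frac{28}{3}$ ($j{\left(f \right)} = \frac{2}{3} \cdot 14 = \frac{28}{3}$)
$y = - \frac{33579}{2}$ ($y = \frac{7 \cdot 117 \left(-41\right)}{2} = \frac{7}{2} \left(-4797\right) = - \frac{33579}{2} \approx -16790.0$)
$z = - \frac{33579}{2} \approx -16790.0$
$B{\left(L \right)} = -396 - 4 L$ ($B{\left(L \right)} = - 4 \left(L - -99\right) = - 4 \left(L + 99\right) = - 4 \left(99 + L\right) = -396 - 4 L$)
$B{\left(j{\left(I{\left(1 \right)} \right)} \right)} - z = \left(-396 - \frac{112}{3}\right) - - \frac{33579}{2} = \left(-396 - \frac{112}{3}\right) + \frac{33579}{2} = - \frac{1300}{3} + \frac{33579}{2} = \frac{98137}{6}$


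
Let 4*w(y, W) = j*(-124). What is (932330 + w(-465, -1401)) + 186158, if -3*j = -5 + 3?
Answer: 3355402/3 ≈ 1.1185e+6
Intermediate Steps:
j = ⅔ (j = -(-5 + 3)/3 = -⅓*(-2) = ⅔ ≈ 0.66667)
w(y, W) = -62/3 (w(y, W) = ((⅔)*(-124))/4 = (¼)*(-248/3) = -62/3)
(932330 + w(-465, -1401)) + 186158 = (932330 - 62/3) + 186158 = 2796928/3 + 186158 = 3355402/3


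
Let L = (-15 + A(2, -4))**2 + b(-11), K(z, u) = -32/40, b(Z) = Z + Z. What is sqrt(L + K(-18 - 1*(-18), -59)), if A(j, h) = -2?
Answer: 11*sqrt(55)/5 ≈ 16.316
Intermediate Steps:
b(Z) = 2*Z
K(z, u) = -4/5 (K(z, u) = -32*1/40 = -4/5)
L = 267 (L = (-15 - 2)**2 + 2*(-11) = (-17)**2 - 22 = 289 - 22 = 267)
sqrt(L + K(-18 - 1*(-18), -59)) = sqrt(267 - 4/5) = sqrt(1331/5) = 11*sqrt(55)/5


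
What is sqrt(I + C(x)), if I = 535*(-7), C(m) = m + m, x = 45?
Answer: I*sqrt(3655) ≈ 60.457*I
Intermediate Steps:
C(m) = 2*m
I = -3745
sqrt(I + C(x)) = sqrt(-3745 + 2*45) = sqrt(-3745 + 90) = sqrt(-3655) = I*sqrt(3655)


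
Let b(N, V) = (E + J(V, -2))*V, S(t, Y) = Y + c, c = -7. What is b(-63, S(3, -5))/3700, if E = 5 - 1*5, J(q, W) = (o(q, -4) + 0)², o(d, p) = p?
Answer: -48/925 ≈ -0.051892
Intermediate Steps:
S(t, Y) = -7 + Y (S(t, Y) = Y - 7 = -7 + Y)
J(q, W) = 16 (J(q, W) = (-4 + 0)² = (-4)² = 16)
E = 0 (E = 5 - 5 = 0)
b(N, V) = 16*V (b(N, V) = (0 + 16)*V = 16*V)
b(-63, S(3, -5))/3700 = (16*(-7 - 5))/3700 = (16*(-12))*(1/3700) = -192*1/3700 = -48/925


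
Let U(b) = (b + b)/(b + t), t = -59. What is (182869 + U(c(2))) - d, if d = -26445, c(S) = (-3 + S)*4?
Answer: 13186790/63 ≈ 2.0931e+5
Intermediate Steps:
c(S) = -12 + 4*S
U(b) = 2*b/(-59 + b) (U(b) = (b + b)/(b - 59) = (2*b)/(-59 + b) = 2*b/(-59 + b))
(182869 + U(c(2))) - d = (182869 + 2*(-12 + 4*2)/(-59 + (-12 + 4*2))) - 1*(-26445) = (182869 + 2*(-12 + 8)/(-59 + (-12 + 8))) + 26445 = (182869 + 2*(-4)/(-59 - 4)) + 26445 = (182869 + 2*(-4)/(-63)) + 26445 = (182869 + 2*(-4)*(-1/63)) + 26445 = (182869 + 8/63) + 26445 = 11520755/63 + 26445 = 13186790/63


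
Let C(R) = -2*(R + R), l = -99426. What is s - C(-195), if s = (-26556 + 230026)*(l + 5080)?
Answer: -19196581400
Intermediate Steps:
C(R) = -4*R
s = -19196580620 (s = (-26556 + 230026)*(-99426 + 5080) = 203470*(-94346) = -19196580620)
s - C(-195) = -19196580620 - (-4)*(-195) = -19196580620 - 1*780 = -19196580620 - 780 = -19196581400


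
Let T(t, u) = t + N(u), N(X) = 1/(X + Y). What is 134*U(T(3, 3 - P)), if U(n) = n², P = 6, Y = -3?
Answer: 19363/18 ≈ 1075.7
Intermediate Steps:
N(X) = 1/(-3 + X) (N(X) = 1/(X - 3) = 1/(-3 + X))
T(t, u) = t + 1/(-3 + u)
134*U(T(3, 3 - P)) = 134*((1 + 3*(-3 + (3 - 1*6)))/(-3 + (3 - 1*6)))² = 134*((1 + 3*(-3 + (3 - 6)))/(-3 + (3 - 6)))² = 134*((1 + 3*(-3 - 3))/(-3 - 3))² = 134*((1 + 3*(-6))/(-6))² = 134*(-(1 - 18)/6)² = 134*(-⅙*(-17))² = 134*(17/6)² = 134*(289/36) = 19363/18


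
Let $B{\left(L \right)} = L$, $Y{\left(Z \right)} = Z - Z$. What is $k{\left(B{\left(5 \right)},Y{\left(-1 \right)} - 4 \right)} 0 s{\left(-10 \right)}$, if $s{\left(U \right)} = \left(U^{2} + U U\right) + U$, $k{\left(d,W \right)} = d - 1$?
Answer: $0$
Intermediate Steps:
$Y{\left(Z \right)} = 0$
$k{\left(d,W \right)} = -1 + d$
$s{\left(U \right)} = U + 2 U^{2}$ ($s{\left(U \right)} = \left(U^{2} + U^{2}\right) + U = 2 U^{2} + U = U + 2 U^{2}$)
$k{\left(B{\left(5 \right)},Y{\left(-1 \right)} - 4 \right)} 0 s{\left(-10 \right)} = \left(-1 + 5\right) 0 \left(- 10 \left(1 + 2 \left(-10\right)\right)\right) = 4 \cdot 0 \left(- 10 \left(1 - 20\right)\right) = 0 \left(\left(-10\right) \left(-19\right)\right) = 0 \cdot 190 = 0$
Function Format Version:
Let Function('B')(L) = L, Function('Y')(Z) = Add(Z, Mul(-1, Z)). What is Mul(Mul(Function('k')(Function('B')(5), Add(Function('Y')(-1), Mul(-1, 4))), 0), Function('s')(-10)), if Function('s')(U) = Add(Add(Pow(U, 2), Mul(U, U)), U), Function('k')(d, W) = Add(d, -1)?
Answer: 0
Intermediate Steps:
Function('Y')(Z) = 0
Function('k')(d, W) = Add(-1, d)
Function('s')(U) = Add(U, Mul(2, Pow(U, 2))) (Function('s')(U) = Add(Add(Pow(U, 2), Pow(U, 2)), U) = Add(Mul(2, Pow(U, 2)), U) = Add(U, Mul(2, Pow(U, 2))))
Mul(Mul(Function('k')(Function('B')(5), Add(Function('Y')(-1), Mul(-1, 4))), 0), Function('s')(-10)) = Mul(Mul(Add(-1, 5), 0), Mul(-10, Add(1, Mul(2, -10)))) = Mul(Mul(4, 0), Mul(-10, Add(1, -20))) = Mul(0, Mul(-10, -19)) = Mul(0, 190) = 0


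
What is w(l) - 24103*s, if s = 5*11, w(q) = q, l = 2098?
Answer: -1323567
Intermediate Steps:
s = 55
w(l) - 24103*s = 2098 - 24103*55 = 2098 - 1*1325665 = 2098 - 1325665 = -1323567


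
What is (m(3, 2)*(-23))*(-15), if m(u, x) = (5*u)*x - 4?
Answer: 8970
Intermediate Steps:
m(u, x) = -4 + 5*u*x (m(u, x) = 5*u*x - 4 = -4 + 5*u*x)
(m(3, 2)*(-23))*(-15) = ((-4 + 5*3*2)*(-23))*(-15) = ((-4 + 30)*(-23))*(-15) = (26*(-23))*(-15) = -598*(-15) = 8970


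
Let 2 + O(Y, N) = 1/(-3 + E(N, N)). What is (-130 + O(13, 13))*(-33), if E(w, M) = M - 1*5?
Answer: 21747/5 ≈ 4349.4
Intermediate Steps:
E(w, M) = -5 + M (E(w, M) = M - 5 = -5 + M)
O(Y, N) = -2 + 1/(-8 + N) (O(Y, N) = -2 + 1/(-3 + (-5 + N)) = -2 + 1/(-8 + N))
(-130 + O(13, 13))*(-33) = (-130 + (17 - 2*13)/(-8 + 13))*(-33) = (-130 + (17 - 26)/5)*(-33) = (-130 + (⅕)*(-9))*(-33) = (-130 - 9/5)*(-33) = -659/5*(-33) = 21747/5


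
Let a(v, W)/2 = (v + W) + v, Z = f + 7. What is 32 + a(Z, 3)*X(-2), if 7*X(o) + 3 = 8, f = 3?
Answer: 454/7 ≈ 64.857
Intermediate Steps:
X(o) = 5/7 (X(o) = -3/7 + (⅐)*8 = -3/7 + 8/7 = 5/7)
Z = 10 (Z = 3 + 7 = 10)
a(v, W) = 2*W + 4*v (a(v, W) = 2*((v + W) + v) = 2*((W + v) + v) = 2*(W + 2*v) = 2*W + 4*v)
32 + a(Z, 3)*X(-2) = 32 + (2*3 + 4*10)*(5/7) = 32 + (6 + 40)*(5/7) = 32 + 46*(5/7) = 32 + 230/7 = 454/7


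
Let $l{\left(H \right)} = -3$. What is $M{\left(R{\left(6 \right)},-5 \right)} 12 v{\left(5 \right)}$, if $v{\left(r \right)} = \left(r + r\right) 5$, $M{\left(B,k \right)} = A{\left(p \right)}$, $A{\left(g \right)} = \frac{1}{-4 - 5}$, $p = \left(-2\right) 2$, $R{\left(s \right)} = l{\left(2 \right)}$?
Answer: $- \frac{200}{3} \approx -66.667$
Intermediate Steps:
$R{\left(s \right)} = -3$
$p = -4$
$A{\left(g \right)} = - \frac{1}{9}$ ($A{\left(g \right)} = \frac{1}{-9} = - \frac{1}{9}$)
$M{\left(B,k \right)} = - \frac{1}{9}$
$v{\left(r \right)} = 10 r$ ($v{\left(r \right)} = 2 r 5 = 10 r$)
$M{\left(R{\left(6 \right)},-5 \right)} 12 v{\left(5 \right)} = \left(- \frac{1}{9}\right) 12 \cdot 10 \cdot 5 = \left(- \frac{4}{3}\right) 50 = - \frac{200}{3}$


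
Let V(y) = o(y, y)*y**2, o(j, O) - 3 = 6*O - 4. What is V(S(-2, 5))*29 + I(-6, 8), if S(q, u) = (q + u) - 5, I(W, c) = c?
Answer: -1500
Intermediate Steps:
o(j, O) = -1 + 6*O (o(j, O) = 3 + (6*O - 4) = 3 + (-4 + 6*O) = -1 + 6*O)
S(q, u) = -5 + q + u
V(y) = y**2*(-1 + 6*y) (V(y) = (-1 + 6*y)*y**2 = y**2*(-1 + 6*y))
V(S(-2, 5))*29 + I(-6, 8) = ((-5 - 2 + 5)**2*(-1 + 6*(-5 - 2 + 5)))*29 + 8 = ((-2)**2*(-1 + 6*(-2)))*29 + 8 = (4*(-1 - 12))*29 + 8 = (4*(-13))*29 + 8 = -52*29 + 8 = -1508 + 8 = -1500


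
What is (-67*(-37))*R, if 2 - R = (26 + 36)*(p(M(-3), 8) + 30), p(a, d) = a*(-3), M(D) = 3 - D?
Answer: -1839418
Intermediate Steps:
p(a, d) = -3*a
R = -742 (R = 2 - (26 + 36)*(-3*(3 - 1*(-3)) + 30) = 2 - 62*(-3*(3 + 3) + 30) = 2 - 62*(-3*6 + 30) = 2 - 62*(-18 + 30) = 2 - 62*12 = 2 - 1*744 = 2 - 744 = -742)
(-67*(-37))*R = -67*(-37)*(-742) = 2479*(-742) = -1839418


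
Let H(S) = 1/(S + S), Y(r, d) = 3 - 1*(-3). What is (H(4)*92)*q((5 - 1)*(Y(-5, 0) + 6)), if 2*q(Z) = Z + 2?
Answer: 575/2 ≈ 287.50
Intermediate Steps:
Y(r, d) = 6 (Y(r, d) = 3 + 3 = 6)
H(S) = 1/(2*S)
q(Z) = 1 + Z/2 (q(Z) = (Z + 2)/2 = (2 + Z)/2 = 1 + Z/2)
(H(4)*92)*q((5 - 1)*(Y(-5, 0) + 6)) = (((½)/4)*92)*(1 + ((5 - 1)*(6 + 6))/2) = (((½)*(¼))*92)*(1 + (4*12)/2) = ((⅛)*92)*(1 + (½)*48) = 23*(1 + 24)/2 = (23/2)*25 = 575/2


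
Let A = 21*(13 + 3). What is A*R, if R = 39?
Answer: 13104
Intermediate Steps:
A = 336 (A = 21*16 = 336)
A*R = 336*39 = 13104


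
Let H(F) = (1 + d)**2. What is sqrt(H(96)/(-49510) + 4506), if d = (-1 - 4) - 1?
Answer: sqrt(441811466114)/9902 ≈ 67.127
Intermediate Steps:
d = -6 (d = -5 - 1 = -6)
H(F) = 25 (H(F) = (1 - 6)**2 = (-5)**2 = 25)
sqrt(H(96)/(-49510) + 4506) = sqrt(25/(-49510) + 4506) = sqrt(25*(-1/49510) + 4506) = sqrt(-5/9902 + 4506) = sqrt(44618407/9902) = sqrt(441811466114)/9902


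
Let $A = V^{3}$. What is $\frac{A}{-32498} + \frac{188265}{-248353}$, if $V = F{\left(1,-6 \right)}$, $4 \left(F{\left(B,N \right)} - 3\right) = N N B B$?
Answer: $- \frac{467670711}{576498271} \approx -0.81123$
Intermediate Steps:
$F{\left(B,N \right)} = 3 + \frac{B^{2} N^{2}}{4}$ ($F{\left(B,N \right)} = 3 + \frac{N N B B}{4} = 3 + \frac{N^{2} B B}{4} = 3 + \frac{B N^{2} B}{4} = 3 + \frac{B^{2} N^{2}}{4}$)
$V = 12$ ($V = 3 + \frac{1^{2} \left(-6\right)^{2}}{4} = 3 + \frac{1}{4} \cdot 1 \cdot 36 = 3 + 9 = 12$)
$A = 1728$ ($A = 12^{3} = 1728$)
$\frac{A}{-32498} + \frac{188265}{-248353} = \frac{1728}{-32498} + \frac{188265}{-248353} = 1728 \left(- \frac{1}{32498}\right) + 188265 \left(- \frac{1}{248353}\right) = - \frac{864}{16249} - \frac{26895}{35479} = - \frac{467670711}{576498271}$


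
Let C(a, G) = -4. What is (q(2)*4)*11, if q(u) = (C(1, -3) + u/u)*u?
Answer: -264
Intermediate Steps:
q(u) = -3*u (q(u) = (-4 + u/u)*u = (-4 + 1)*u = -3*u)
(q(2)*4)*11 = (-3*2*4)*11 = -6*4*11 = -24*11 = -264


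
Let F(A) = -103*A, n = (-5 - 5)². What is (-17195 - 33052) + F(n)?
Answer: -60547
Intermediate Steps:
n = 100 (n = (-10)² = 100)
(-17195 - 33052) + F(n) = (-17195 - 33052) - 103*100 = -50247 - 10300 = -60547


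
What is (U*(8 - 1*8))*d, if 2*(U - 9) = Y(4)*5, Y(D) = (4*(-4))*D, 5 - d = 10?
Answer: 0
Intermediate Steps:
d = -5 (d = 5 - 1*10 = 5 - 10 = -5)
Y(D) = -16*D
U = -151 (U = 9 + (-16*4*5)/2 = 9 + (-64*5)/2 = 9 + (½)*(-320) = 9 - 160 = -151)
(U*(8 - 1*8))*d = -151*(8 - 1*8)*(-5) = -151*(8 - 8)*(-5) = -151*0*(-5) = 0*(-5) = 0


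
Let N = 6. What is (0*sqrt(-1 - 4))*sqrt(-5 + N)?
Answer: 0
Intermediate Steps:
(0*sqrt(-1 - 4))*sqrt(-5 + N) = (0*sqrt(-1 - 4))*sqrt(-5 + 6) = (0*sqrt(-5))*sqrt(1) = (0*(I*sqrt(5)))*1 = 0*1 = 0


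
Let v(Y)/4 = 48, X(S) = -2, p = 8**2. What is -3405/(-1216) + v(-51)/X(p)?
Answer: -113331/1216 ≈ -93.200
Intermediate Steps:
p = 64
v(Y) = 192 (v(Y) = 4*48 = 192)
-3405/(-1216) + v(-51)/X(p) = -3405/(-1216) + 192/(-2) = -3405*(-1/1216) + 192*(-1/2) = 3405/1216 - 96 = -113331/1216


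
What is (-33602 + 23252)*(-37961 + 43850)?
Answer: -60951150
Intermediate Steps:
(-33602 + 23252)*(-37961 + 43850) = -10350*5889 = -60951150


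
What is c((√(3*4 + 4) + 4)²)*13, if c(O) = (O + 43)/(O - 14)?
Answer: 1391/50 ≈ 27.820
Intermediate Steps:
c(O) = (43 + O)/(-14 + O)
c((√(3*4 + 4) + 4)²)*13 = ((43 + (√(3*4 + 4) + 4)²)/(-14 + (√(3*4 + 4) + 4)²))*13 = ((43 + (√(12 + 4) + 4)²)/(-14 + (√(12 + 4) + 4)²))*13 = ((43 + (√16 + 4)²)/(-14 + (√16 + 4)²))*13 = ((43 + (4 + 4)²)/(-14 + (4 + 4)²))*13 = ((43 + 8²)/(-14 + 8²))*13 = ((43 + 64)/(-14 + 64))*13 = (107/50)*13 = 1391/50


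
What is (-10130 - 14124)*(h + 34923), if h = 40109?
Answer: -1819826128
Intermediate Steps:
(-10130 - 14124)*(h + 34923) = (-10130 - 14124)*(40109 + 34923) = -24254*75032 = -1819826128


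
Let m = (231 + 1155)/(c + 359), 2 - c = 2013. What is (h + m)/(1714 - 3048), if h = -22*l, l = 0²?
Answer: 99/157412 ≈ 0.00062892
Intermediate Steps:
l = 0
h = 0 (h = -22*0 = 0)
c = -2011 (c = 2 - 1*2013 = 2 - 2013 = -2011)
m = -99/118 (m = (231 + 1155)/(-2011 + 359) = 1386/(-1652) = 1386*(-1/1652) = -99/118 ≈ -0.83898)
(h + m)/(1714 - 3048) = (0 - 99/118)/(1714 - 3048) = -99/118/(-1334) = -99/118*(-1/1334) = 99/157412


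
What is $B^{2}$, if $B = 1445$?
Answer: $2088025$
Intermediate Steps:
$B^{2} = 1445^{2} = 2088025$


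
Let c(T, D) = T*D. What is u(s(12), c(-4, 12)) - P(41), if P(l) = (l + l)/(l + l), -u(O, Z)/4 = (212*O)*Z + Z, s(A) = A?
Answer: 488639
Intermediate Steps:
c(T, D) = D*T
u(O, Z) = -4*Z - 848*O*Z (u(O, Z) = -4*((212*O)*Z + Z) = -4*(212*O*Z + Z) = -4*(Z + 212*O*Z) = -4*Z - 848*O*Z)
P(l) = 1 (P(l) = (2*l)/((2*l)) = (2*l)*(1/(2*l)) = 1)
u(s(12), c(-4, 12)) - P(41) = -4*12*(-4)*(1 + 212*12) - 1*1 = -4*(-48)*(1 + 2544) - 1 = -4*(-48)*2545 - 1 = 488640 - 1 = 488639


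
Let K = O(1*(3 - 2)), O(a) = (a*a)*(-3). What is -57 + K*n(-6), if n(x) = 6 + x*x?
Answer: -183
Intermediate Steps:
O(a) = -3*a**2 (O(a) = a**2*(-3) = -3*a**2)
K = -3 (K = -3*(3 - 2)**2 = -3*1**2 = -3*1 = -3)
n(x) = 6 + x**2
-57 + K*n(-6) = -57 - 3*(6 + (-6)**2) = -57 - 3*(6 + 36) = -57 - 3*42 = -57 - 126 = -183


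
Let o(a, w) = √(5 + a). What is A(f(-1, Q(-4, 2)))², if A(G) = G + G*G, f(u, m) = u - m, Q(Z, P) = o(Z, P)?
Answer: 4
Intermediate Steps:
Q(Z, P) = √(5 + Z)
A(G) = G + G²
A(f(-1, Q(-4, 2)))² = ((-1 - √(5 - 4))*(1 + (-1 - √(5 - 4))))² = ((-1 - √1)*(1 + (-1 - √1)))² = ((-1 - 1*1)*(1 + (-1 - 1*1)))² = ((-1 - 1)*(1 + (-1 - 1)))² = (-2*(1 - 2))² = (-2*(-1))² = 2² = 4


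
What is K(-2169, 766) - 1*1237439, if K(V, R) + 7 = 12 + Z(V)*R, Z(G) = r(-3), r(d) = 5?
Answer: -1233604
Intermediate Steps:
Z(G) = 5
K(V, R) = 5 + 5*R (K(V, R) = -7 + (12 + 5*R) = 5 + 5*R)
K(-2169, 766) - 1*1237439 = (5 + 5*766) - 1*1237439 = (5 + 3830) - 1237439 = 3835 - 1237439 = -1233604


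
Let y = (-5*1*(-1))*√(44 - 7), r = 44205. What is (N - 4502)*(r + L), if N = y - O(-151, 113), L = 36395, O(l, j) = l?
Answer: -350690600 + 403000*√37 ≈ -3.4824e+8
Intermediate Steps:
y = 5*√37 (y = (-5*(-1))*√37 = 5*√37 ≈ 30.414)
N = 151 + 5*√37 (N = 5*√37 - 1*(-151) = 5*√37 + 151 = 151 + 5*√37 ≈ 181.41)
(N - 4502)*(r + L) = ((151 + 5*√37) - 4502)*(44205 + 36395) = (-4351 + 5*√37)*80600 = -350690600 + 403000*√37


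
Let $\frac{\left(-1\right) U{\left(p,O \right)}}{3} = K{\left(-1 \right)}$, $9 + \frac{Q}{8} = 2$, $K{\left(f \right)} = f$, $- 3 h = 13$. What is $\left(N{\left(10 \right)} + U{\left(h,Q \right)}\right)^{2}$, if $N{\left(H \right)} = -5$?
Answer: $4$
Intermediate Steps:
$h = - \frac{13}{3}$ ($h = \left(- \frac{1}{3}\right) 13 = - \frac{13}{3} \approx -4.3333$)
$Q = -56$ ($Q = -72 + 8 \cdot 2 = -72 + 16 = -56$)
$U{\left(p,O \right)} = 3$ ($U{\left(p,O \right)} = \left(-3\right) \left(-1\right) = 3$)
$\left(N{\left(10 \right)} + U{\left(h,Q \right)}\right)^{2} = \left(-5 + 3\right)^{2} = \left(-2\right)^{2} = 4$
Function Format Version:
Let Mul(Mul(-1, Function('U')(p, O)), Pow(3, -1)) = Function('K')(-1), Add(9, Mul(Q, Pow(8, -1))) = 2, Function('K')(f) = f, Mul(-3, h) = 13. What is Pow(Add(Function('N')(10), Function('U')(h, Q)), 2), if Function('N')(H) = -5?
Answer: 4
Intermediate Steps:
h = Rational(-13, 3) (h = Mul(Rational(-1, 3), 13) = Rational(-13, 3) ≈ -4.3333)
Q = -56 (Q = Add(-72, Mul(8, 2)) = Add(-72, 16) = -56)
Function('U')(p, O) = 3 (Function('U')(p, O) = Mul(-3, -1) = 3)
Pow(Add(Function('N')(10), Function('U')(h, Q)), 2) = Pow(Add(-5, 3), 2) = Pow(-2, 2) = 4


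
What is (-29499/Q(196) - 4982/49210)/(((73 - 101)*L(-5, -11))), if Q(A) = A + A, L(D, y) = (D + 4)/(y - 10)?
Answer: 311485443/5511520 ≈ 56.515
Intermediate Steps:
L(D, y) = (4 + D)/(-10 + y)
Q(A) = 2*A
(-29499/Q(196) - 4982/49210)/(((73 - 101)*L(-5, -11))) = (-29499/(2*196) - 4982/49210)/(((73 - 101)*((4 - 5)/(-10 - 11)))) = (-29499/392 - 4982*1/49210)/((-28*(-1)/(-21))) = (-29499*1/392 - 2491/24605)/((-(-4)*(-1)/3)) = (-29499/392 - 2491/24605)/((-28*1/21)) = -103828481/(1377880*(-4/3)) = -103828481/1377880*(-¾) = 311485443/5511520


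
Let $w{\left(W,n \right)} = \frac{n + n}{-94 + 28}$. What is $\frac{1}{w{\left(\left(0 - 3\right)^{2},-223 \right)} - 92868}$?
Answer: $- \frac{33}{3064421} \approx -1.0769 \cdot 10^{-5}$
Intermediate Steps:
$w{\left(W,n \right)} = - \frac{n}{33}$ ($w{\left(W,n \right)} = \frac{2 n}{-66} = 2 n \left(- \frac{1}{66}\right) = - \frac{n}{33}$)
$\frac{1}{w{\left(\left(0 - 3\right)^{2},-223 \right)} - 92868} = \frac{1}{\left(- \frac{1}{33}\right) \left(-223\right) - 92868} = \frac{1}{\frac{223}{33} - 92868} = \frac{1}{- \frac{3064421}{33}} = - \frac{33}{3064421}$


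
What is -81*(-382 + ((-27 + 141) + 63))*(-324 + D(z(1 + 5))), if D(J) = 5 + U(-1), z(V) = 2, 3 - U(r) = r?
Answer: -5230575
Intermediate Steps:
U(r) = 3 - r
D(J) = 9 (D(J) = 5 + (3 - 1*(-1)) = 5 + (3 + 1) = 5 + 4 = 9)
-81*(-382 + ((-27 + 141) + 63))*(-324 + D(z(1 + 5))) = -81*(-382 + ((-27 + 141) + 63))*(-324 + 9) = -81*(-382 + (114 + 63))*(-315) = -81*(-382 + 177)*(-315) = -(-16605)*(-315) = -81*64575 = -5230575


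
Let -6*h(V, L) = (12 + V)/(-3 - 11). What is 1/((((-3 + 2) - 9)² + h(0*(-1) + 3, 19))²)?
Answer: 784/7868025 ≈ 9.9644e-5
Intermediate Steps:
h(V, L) = ⅐ + V/84 (h(V, L) = -(12 + V)/(6*(-3 - 11)) = -(12 + V)/(6*(-14)) = -(12 + V)*(-1)/(6*14) = -(-6/7 - V/14)/6 = ⅐ + V/84)
1/((((-3 + 2) - 9)² + h(0*(-1) + 3, 19))²) = 1/((((-3 + 2) - 9)² + (⅐ + (0*(-1) + 3)/84))²) = 1/(((-1 - 9)² + (⅐ + (0 + 3)/84))²) = 1/(((-10)² + (⅐ + (1/84)*3))²) = 1/((100 + (⅐ + 1/28))²) = 1/((100 + 5/28)²) = 1/((2805/28)²) = 1/(7868025/784) = 784/7868025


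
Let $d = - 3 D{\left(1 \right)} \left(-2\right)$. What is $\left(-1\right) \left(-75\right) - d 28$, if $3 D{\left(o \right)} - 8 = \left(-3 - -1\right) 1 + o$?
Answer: $-317$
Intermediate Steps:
$D{\left(o \right)} = 2 + \frac{o}{3}$ ($D{\left(o \right)} = \frac{8}{3} + \frac{\left(-3 - -1\right) 1 + o}{3} = \frac{8}{3} + \frac{\left(-3 + 1\right) 1 + o}{3} = \frac{8}{3} + \frac{\left(-2\right) 1 + o}{3} = \frac{8}{3} + \frac{-2 + o}{3} = \frac{8}{3} + \left(- \frac{2}{3} + \frac{o}{3}\right) = 2 + \frac{o}{3}$)
$d = 14$ ($d = - 3 \left(2 + \frac{1}{3} \cdot 1\right) \left(-2\right) = - 3 \left(2 + \frac{1}{3}\right) \left(-2\right) = \left(-3\right) \frac{7}{3} \left(-2\right) = \left(-7\right) \left(-2\right) = 14$)
$\left(-1\right) \left(-75\right) - d 28 = \left(-1\right) \left(-75\right) - 14 \cdot 28 = 75 - 392 = -317$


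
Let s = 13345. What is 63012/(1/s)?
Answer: 840895140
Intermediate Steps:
63012/(1/s) = 63012/(1/13345) = 63012*13345 = 840895140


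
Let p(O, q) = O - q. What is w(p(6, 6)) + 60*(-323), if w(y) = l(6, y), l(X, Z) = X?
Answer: -19374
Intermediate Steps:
w(y) = 6
w(p(6, 6)) + 60*(-323) = 6 + 60*(-323) = 6 - 19380 = -19374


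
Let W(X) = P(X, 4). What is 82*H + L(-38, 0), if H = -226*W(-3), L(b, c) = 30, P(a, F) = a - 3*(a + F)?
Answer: 111222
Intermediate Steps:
P(a, F) = -3*F - 2*a (P(a, F) = a - 3*(F + a) = a + (-3*F - 3*a) = -3*F - 2*a)
W(X) = -12 - 2*X (W(X) = -3*4 - 2*X = -12 - 2*X)
H = 1356 (H = -226*(-12 - 2*(-3)) = -226*(-12 + 6) = -226*(-6) = 1356)
82*H + L(-38, 0) = 82*1356 + 30 = 111192 + 30 = 111222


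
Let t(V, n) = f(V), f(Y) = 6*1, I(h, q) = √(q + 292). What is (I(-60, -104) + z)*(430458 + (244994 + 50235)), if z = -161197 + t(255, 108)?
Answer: -116974213217 + 1451374*√47 ≈ -1.1696e+11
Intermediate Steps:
I(h, q) = √(292 + q)
f(Y) = 6
t(V, n) = 6
z = -161191 (z = -161197 + 6 = -161191)
(I(-60, -104) + z)*(430458 + (244994 + 50235)) = (√(292 - 104) - 161191)*(430458 + (244994 + 50235)) = (√188 - 161191)*(430458 + 295229) = (2*√47 - 161191)*725687 = (-161191 + 2*√47)*725687 = -116974213217 + 1451374*√47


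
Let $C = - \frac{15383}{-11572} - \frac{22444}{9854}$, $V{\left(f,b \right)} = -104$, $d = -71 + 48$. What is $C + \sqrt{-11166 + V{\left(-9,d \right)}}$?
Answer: $- \frac{54068943}{57015244} + 7 i \sqrt{230} \approx -0.94832 + 106.16 i$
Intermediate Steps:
$d = -23$
$C = - \frac{54068943}{57015244}$ ($C = \left(-15383\right) \left(- \frac{1}{11572}\right) - \frac{11222}{4927} = \frac{15383}{11572} - \frac{11222}{4927} = - \frac{54068943}{57015244} \approx -0.94832$)
$C + \sqrt{-11166 + V{\left(-9,d \right)}} = - \frac{54068943}{57015244} + \sqrt{-11166 - 104} = - \frac{54068943}{57015244} + \sqrt{-11270} = - \frac{54068943}{57015244} + 7 i \sqrt{230}$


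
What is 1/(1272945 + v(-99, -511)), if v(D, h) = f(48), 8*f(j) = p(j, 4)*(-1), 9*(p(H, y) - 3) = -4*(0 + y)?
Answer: 72/91652029 ≈ 7.8558e-7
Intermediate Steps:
p(H, y) = 3 - 4*y/9 (p(H, y) = 3 + (-4*(0 + y))/9 = 3 + (-4*y)/9 = 3 - 4*y/9)
f(j) = -11/72 (f(j) = ((3 - 4/9*4)*(-1))/8 = ((3 - 16/9)*(-1))/8 = ((11/9)*(-1))/8 = (1/8)*(-11/9) = -11/72)
v(D, h) = -11/72
1/(1272945 + v(-99, -511)) = 1/(1272945 - 11/72) = 1/(91652029/72) = 72/91652029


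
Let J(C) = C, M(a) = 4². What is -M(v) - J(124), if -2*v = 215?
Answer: -140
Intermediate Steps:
v = -215/2 (v = -½*215 = -215/2 ≈ -107.50)
M(a) = 16
-M(v) - J(124) = -1*16 - 1*124 = -16 - 124 = -140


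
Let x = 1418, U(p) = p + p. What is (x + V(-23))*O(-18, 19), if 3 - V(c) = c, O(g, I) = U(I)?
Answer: 54872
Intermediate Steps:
U(p) = 2*p
O(g, I) = 2*I
V(c) = 3 - c
(x + V(-23))*O(-18, 19) = (1418 + (3 - 1*(-23)))*(2*19) = (1418 + (3 + 23))*38 = (1418 + 26)*38 = 1444*38 = 54872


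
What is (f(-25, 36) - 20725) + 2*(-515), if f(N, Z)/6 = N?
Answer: -21905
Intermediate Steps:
f(N, Z) = 6*N
(f(-25, 36) - 20725) + 2*(-515) = (6*(-25) - 20725) + 2*(-515) = (-150 - 20725) - 1030 = -20875 - 1030 = -21905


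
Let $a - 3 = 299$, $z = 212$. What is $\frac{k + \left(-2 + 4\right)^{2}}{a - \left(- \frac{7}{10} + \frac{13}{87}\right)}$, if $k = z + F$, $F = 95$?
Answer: $\frac{270570}{263219} \approx 1.0279$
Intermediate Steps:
$a = 302$ ($a = 3 + 299 = 302$)
$k = 307$ ($k = 212 + 95 = 307$)
$\frac{k + \left(-2 + 4\right)^{2}}{a - \left(- \frac{7}{10} + \frac{13}{87}\right)} = \frac{307 + \left(-2 + 4\right)^{2}}{302 - \left(- \frac{7}{10} + \frac{13}{87}\right)} = \frac{307 + 2^{2}}{302 - - \frac{479}{870}} = \frac{307 + 4}{302 + \left(- \frac{13}{87} + \frac{7}{10}\right)} = \frac{311}{302 + \frac{479}{870}} = \frac{311}{\frac{263219}{870}} = 311 \cdot \frac{870}{263219} = \frac{270570}{263219}$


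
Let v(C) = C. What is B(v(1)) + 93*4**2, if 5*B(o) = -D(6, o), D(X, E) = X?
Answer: 7434/5 ≈ 1486.8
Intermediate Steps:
B(o) = -6/5 (B(o) = (-1*6)/5 = (1/5)*(-6) = -6/5)
B(v(1)) + 93*4**2 = -6/5 + 93*4**2 = -6/5 + 93*16 = -6/5 + 1488 = 7434/5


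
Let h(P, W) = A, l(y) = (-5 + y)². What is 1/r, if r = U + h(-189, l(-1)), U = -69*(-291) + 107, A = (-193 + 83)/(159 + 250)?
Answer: 409/8255964 ≈ 4.9540e-5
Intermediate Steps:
A = -110/409 ≈ -0.26895
h(P, W) = -110/409
U = 20186 (U = 20079 + 107 = 20186)
r = 8255964/409 (r = 20186 - 110/409 = 8255964/409 ≈ 20186.)
1/r = 1/(8255964/409) = 409/8255964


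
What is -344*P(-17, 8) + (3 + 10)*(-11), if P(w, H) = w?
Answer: 5705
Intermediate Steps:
-344*P(-17, 8) + (3 + 10)*(-11) = -344*(-17) + (3 + 10)*(-11) = 5848 + 13*(-11) = 5848 - 143 = 5705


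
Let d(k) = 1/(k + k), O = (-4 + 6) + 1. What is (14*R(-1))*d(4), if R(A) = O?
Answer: 21/4 ≈ 5.2500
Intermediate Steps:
O = 3 (O = 2 + 1 = 3)
d(k) = 1/(2*k)
R(A) = 3
(14*R(-1))*d(4) = (14*3)*((½)/4) = 42*((½)*(¼)) = 42*(⅛) = 21/4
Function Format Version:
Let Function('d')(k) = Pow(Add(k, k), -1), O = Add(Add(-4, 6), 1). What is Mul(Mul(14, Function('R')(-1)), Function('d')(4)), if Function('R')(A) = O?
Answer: Rational(21, 4) ≈ 5.2500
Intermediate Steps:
O = 3 (O = Add(2, 1) = 3)
Function('d')(k) = Mul(Rational(1, 2), Pow(k, -1)) (Function('d')(k) = Pow(Mul(2, k), -1) = Mul(Rational(1, 2), Pow(k, -1)))
Function('R')(A) = 3
Mul(Mul(14, Function('R')(-1)), Function('d')(4)) = Mul(Mul(14, 3), Mul(Rational(1, 2), Pow(4, -1))) = Mul(42, Mul(Rational(1, 2), Rational(1, 4))) = Mul(42, Rational(1, 8)) = Rational(21, 4)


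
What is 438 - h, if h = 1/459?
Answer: 201041/459 ≈ 438.00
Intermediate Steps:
h = 1/459 ≈ 0.0021787
438 - h = 438 - 1*1/459 = 438 - 1/459 = 201041/459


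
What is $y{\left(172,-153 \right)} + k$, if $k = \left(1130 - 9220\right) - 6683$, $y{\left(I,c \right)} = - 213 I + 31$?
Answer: $-51378$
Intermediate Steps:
$y{\left(I,c \right)} = 31 - 213 I$
$k = -14773$ ($k = -8090 - 6683 = -14773$)
$y{\left(172,-153 \right)} + k = \left(31 - 36636\right) - 14773 = -36605 - 14773 = -51378$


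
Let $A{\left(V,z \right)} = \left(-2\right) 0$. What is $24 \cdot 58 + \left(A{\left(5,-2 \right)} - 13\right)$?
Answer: $1379$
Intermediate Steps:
$A{\left(V,z \right)} = 0$
$24 \cdot 58 + \left(A{\left(5,-2 \right)} - 13\right) = 24 \cdot 58 + \left(0 - 13\right) = 1392 - 13 = 1379$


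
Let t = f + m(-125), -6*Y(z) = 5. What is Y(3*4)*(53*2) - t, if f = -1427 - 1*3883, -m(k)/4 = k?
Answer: 14165/3 ≈ 4721.7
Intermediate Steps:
m(k) = -4*k
f = -5310 (f = -1427 - 3883 = -5310)
Y(z) = -⅚ (Y(z) = -⅙*5 = -⅚)
t = -4810 (t = -5310 - 4*(-125) = -5310 + 500 = -4810)
Y(3*4)*(53*2) - t = -265*2/6 - 1*(-4810) = -⅚*106 + 4810 = -265/3 + 4810 = 14165/3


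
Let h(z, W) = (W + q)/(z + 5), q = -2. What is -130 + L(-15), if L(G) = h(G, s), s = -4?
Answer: -647/5 ≈ -129.40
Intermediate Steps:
h(z, W) = (-2 + W)/(5 + z) (h(z, W) = (W - 2)/(z + 5) = (-2 + W)/(5 + z))
L(G) = -6/(5 + G) (L(G) = (-2 - 4)/(5 + G) = -6/(5 + G))
-130 + L(-15) = -130 - 6/(5 - 15) = -130 - 6/(-10) = -130 - 6*(-⅒) = -130 + ⅗ = -647/5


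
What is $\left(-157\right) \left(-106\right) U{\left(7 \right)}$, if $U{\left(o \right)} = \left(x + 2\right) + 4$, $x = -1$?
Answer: $83210$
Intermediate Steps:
$U{\left(o \right)} = 5$ ($U{\left(o \right)} = \left(-1 + 2\right) + 4 = 1 + 4 = 5$)
$\left(-157\right) \left(-106\right) U{\left(7 \right)} = \left(-157\right) \left(-106\right) 5 = 16642 \cdot 5 = 83210$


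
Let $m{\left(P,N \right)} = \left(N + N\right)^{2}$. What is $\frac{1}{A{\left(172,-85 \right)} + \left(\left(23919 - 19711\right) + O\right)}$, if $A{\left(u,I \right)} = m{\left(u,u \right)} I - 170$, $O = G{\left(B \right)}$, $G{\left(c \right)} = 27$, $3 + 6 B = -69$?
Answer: $- \frac{1}{10054495} \approx -9.9458 \cdot 10^{-8}$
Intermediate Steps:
$B = -12$ ($B = - \frac{1}{2} + \frac{1}{6} \left(-69\right) = - \frac{1}{2} - \frac{23}{2} = -12$)
$m{\left(P,N \right)} = 4 N^{2}$ ($m{\left(P,N \right)} = \left(2 N\right)^{2} = 4 N^{2}$)
$O = 27$
$A{\left(u,I \right)} = -170 + 4 I u^{2}$ ($A{\left(u,I \right)} = 4 u^{2} I - 170 = 4 I u^{2} - 170 = -170 + 4 I u^{2}$)
$\frac{1}{A{\left(172,-85 \right)} + \left(\left(23919 - 19711\right) + O\right)} = \frac{1}{\left(-170 + 4 \left(-85\right) 172^{2}\right) + \left(\left(23919 - 19711\right) + 27\right)} = \frac{1}{\left(-170 + 4 \left(-85\right) 29584\right) + \left(4208 + 27\right)} = \frac{1}{\left(-170 - 10058560\right) + 4235} = \frac{1}{-10058730 + 4235} = \frac{1}{-10054495} = - \frac{1}{10054495}$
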